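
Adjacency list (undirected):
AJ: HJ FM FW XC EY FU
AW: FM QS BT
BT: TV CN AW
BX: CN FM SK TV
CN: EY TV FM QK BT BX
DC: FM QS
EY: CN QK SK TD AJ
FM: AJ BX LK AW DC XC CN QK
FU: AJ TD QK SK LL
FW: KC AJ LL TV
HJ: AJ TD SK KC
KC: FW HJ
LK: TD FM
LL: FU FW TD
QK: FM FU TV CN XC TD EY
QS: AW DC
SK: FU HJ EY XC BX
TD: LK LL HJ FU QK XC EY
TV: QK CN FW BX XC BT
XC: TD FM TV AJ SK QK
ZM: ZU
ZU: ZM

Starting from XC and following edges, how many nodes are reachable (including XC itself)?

BFS from XC visits: XC, AJ, FM, QK, SK, TD, TV, EY, FU, FW, HJ, AW, BX, CN, DC, LK, LL, BT, KC, QS
Reachable nodes: 20 of 22 total.

20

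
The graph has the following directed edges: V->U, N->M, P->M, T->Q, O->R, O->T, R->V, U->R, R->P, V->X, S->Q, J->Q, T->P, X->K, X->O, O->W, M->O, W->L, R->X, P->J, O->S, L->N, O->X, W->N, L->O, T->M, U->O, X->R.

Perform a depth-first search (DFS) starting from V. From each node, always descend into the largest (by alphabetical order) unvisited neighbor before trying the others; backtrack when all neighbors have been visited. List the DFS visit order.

Visit V
V → X
X → R
R → P
P → M
M → O
O → W
W → N
W → L
O → T
T → Q
O → S
P → J
X → K
V → U

V -> X -> R -> P -> M -> O -> W -> N -> L -> T -> Q -> S -> J -> K -> U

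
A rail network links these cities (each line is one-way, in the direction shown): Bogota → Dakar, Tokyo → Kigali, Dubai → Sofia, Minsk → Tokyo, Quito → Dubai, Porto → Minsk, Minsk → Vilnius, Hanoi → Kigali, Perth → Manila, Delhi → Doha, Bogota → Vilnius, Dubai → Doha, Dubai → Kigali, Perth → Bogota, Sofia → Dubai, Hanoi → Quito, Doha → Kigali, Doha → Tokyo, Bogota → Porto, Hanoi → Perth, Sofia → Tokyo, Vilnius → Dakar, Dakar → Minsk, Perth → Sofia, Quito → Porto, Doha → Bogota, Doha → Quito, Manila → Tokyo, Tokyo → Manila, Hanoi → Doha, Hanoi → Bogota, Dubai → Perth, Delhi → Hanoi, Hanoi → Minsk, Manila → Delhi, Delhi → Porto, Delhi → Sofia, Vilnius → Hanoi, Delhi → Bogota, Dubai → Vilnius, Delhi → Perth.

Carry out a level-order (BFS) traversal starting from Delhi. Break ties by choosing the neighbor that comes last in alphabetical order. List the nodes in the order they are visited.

Visit Delhi; enqueue Sofia, Porto, Perth, Hanoi, Doha, Bogota → queue [Sofia, Porto, Perth, Hanoi, Doha, Bogota]
Visit Sofia; enqueue Tokyo, Dubai → queue [Porto, Perth, Hanoi, Doha, Bogota, Tokyo, Dubai]
Visit Porto; enqueue Minsk → queue [Perth, Hanoi, Doha, Bogota, Tokyo, Dubai, Minsk]
Visit Perth; enqueue Manila → queue [Hanoi, Doha, Bogota, Tokyo, Dubai, Minsk, Manila]
Visit Hanoi; enqueue Quito, Kigali → queue [Doha, Bogota, Tokyo, Dubai, Minsk, Manila, Quito, Kigali]
Visit Doha → queue [Bogota, Tokyo, Dubai, Minsk, Manila, Quito, Kigali]
Visit Bogota; enqueue Vilnius, Dakar → queue [Tokyo, Dubai, Minsk, Manila, Quito, Kigali, Vilnius, Dakar]
Visit Tokyo → queue [Dubai, Minsk, Manila, Quito, Kigali, Vilnius, Dakar]
Visit Dubai → queue [Minsk, Manila, Quito, Kigali, Vilnius, Dakar]
Visit Minsk → queue [Manila, Quito, Kigali, Vilnius, Dakar]
Visit Manila → queue [Quito, Kigali, Vilnius, Dakar]
Visit Quito → queue [Kigali, Vilnius, Dakar]
Visit Kigali → queue [Vilnius, Dakar]
Visit Vilnius → queue [Dakar]
Visit Dakar → queue []

Delhi → Sofia → Porto → Perth → Hanoi → Doha → Bogota → Tokyo → Dubai → Minsk → Manila → Quito → Kigali → Vilnius → Dakar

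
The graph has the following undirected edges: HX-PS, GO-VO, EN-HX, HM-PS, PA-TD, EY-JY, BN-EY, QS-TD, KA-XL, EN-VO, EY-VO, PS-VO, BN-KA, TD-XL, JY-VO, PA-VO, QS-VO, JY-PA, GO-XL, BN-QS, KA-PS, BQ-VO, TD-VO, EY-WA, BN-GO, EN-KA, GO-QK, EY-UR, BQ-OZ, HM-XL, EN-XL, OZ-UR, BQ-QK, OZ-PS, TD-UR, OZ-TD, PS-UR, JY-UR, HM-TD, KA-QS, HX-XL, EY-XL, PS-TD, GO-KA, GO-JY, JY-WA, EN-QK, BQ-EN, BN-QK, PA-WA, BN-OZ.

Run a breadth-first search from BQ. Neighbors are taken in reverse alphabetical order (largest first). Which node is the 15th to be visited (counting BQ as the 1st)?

Visit BQ; enqueue VO, QK, OZ, EN → queue [VO, QK, OZ, EN]
Visit VO; enqueue TD, QS, PS, PA, JY, GO, EY → queue [QK, OZ, EN, TD, QS, PS, PA, JY, GO, EY]
Visit QK; enqueue BN → queue [OZ, EN, TD, QS, PS, PA, JY, GO, EY, BN]
Visit OZ; enqueue UR → queue [EN, TD, QS, PS, PA, JY, GO, EY, BN, UR]
Visit EN; enqueue XL, KA, HX → queue [TD, QS, PS, PA, JY, GO, EY, BN, UR, XL, KA, HX]
Visit TD; enqueue HM → queue [QS, PS, PA, JY, GO, EY, BN, UR, XL, KA, HX, HM]
Visit QS → queue [PS, PA, JY, GO, EY, BN, UR, XL, KA, HX, HM]
Visit PS → queue [PA, JY, GO, EY, BN, UR, XL, KA, HX, HM]
Visit PA; enqueue WA → queue [JY, GO, EY, BN, UR, XL, KA, HX, HM, WA]
Visit JY → queue [GO, EY, BN, UR, XL, KA, HX, HM, WA]
Visit GO → queue [EY, BN, UR, XL, KA, HX, HM, WA]
Visit EY → queue [BN, UR, XL, KA, HX, HM, WA]
Visit BN → queue [UR, XL, KA, HX, HM, WA]
Visit UR → queue [XL, KA, HX, HM, WA]
Visit XL → queue [KA, HX, HM, WA]
Visit KA → queue [HX, HM, WA]
Visit HX → queue [HM, WA]
Visit HM → queue [WA]
Visit WA → queue []

Visit order: BQ, VO, QK, OZ, EN, TD, QS, PS, PA, JY, GO, EY, BN, UR, XL, KA, HX, HM, WA

XL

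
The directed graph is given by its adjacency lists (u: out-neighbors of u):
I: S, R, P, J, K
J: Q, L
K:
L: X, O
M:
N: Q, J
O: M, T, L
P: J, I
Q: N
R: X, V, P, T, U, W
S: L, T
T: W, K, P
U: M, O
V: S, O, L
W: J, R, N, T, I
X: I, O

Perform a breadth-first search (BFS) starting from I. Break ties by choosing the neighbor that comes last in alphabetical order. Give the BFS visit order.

Visit I; enqueue S, R, P, K, J → queue [S, R, P, K, J]
Visit S; enqueue T, L → queue [R, P, K, J, T, L]
Visit R; enqueue X, W, V, U → queue [P, K, J, T, L, X, W, V, U]
Visit P → queue [K, J, T, L, X, W, V, U]
Visit K → queue [J, T, L, X, W, V, U]
Visit J; enqueue Q → queue [T, L, X, W, V, U, Q]
Visit T → queue [L, X, W, V, U, Q]
Visit L; enqueue O → queue [X, W, V, U, Q, O]
Visit X → queue [W, V, U, Q, O]
Visit W; enqueue N → queue [V, U, Q, O, N]
Visit V → queue [U, Q, O, N]
Visit U; enqueue M → queue [Q, O, N, M]
Visit Q → queue [O, N, M]
Visit O → queue [N, M]
Visit N → queue [M]
Visit M → queue []

I → S → R → P → K → J → T → L → X → W → V → U → Q → O → N → M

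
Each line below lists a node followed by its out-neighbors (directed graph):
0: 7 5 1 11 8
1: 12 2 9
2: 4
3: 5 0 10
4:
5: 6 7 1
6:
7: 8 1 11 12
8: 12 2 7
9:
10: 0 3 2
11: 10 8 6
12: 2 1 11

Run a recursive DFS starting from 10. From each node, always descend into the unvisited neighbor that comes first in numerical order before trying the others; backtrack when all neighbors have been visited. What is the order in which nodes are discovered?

Visit 10
10 → 0
0 → 1
1 → 2
2 → 4
1 → 9
1 → 12
12 → 11
11 → 6
11 → 8
8 → 7
0 → 5
10 → 3

10, 0, 1, 2, 4, 9, 12, 11, 6, 8, 7, 5, 3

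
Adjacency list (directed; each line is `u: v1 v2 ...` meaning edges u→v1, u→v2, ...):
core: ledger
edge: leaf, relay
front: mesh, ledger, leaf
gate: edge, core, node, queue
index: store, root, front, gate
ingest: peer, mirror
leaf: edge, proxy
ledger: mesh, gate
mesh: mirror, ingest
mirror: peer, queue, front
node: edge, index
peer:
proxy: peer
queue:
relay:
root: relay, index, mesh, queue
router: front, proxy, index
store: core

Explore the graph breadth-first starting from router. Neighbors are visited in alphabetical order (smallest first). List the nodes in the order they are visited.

router, front, index, proxy, leaf, ledger, mesh, gate, root, store, peer, edge, ingest, mirror, core, node, queue, relay

Visit router; enqueue front, index, proxy → queue [front, index, proxy]
Visit front; enqueue leaf, ledger, mesh → queue [index, proxy, leaf, ledger, mesh]
Visit index; enqueue gate, root, store → queue [proxy, leaf, ledger, mesh, gate, root, store]
Visit proxy; enqueue peer → queue [leaf, ledger, mesh, gate, root, store, peer]
Visit leaf; enqueue edge → queue [ledger, mesh, gate, root, store, peer, edge]
Visit ledger → queue [mesh, gate, root, store, peer, edge]
Visit mesh; enqueue ingest, mirror → queue [gate, root, store, peer, edge, ingest, mirror]
Visit gate; enqueue core, node, queue → queue [root, store, peer, edge, ingest, mirror, core, node, queue]
Visit root; enqueue relay → queue [store, peer, edge, ingest, mirror, core, node, queue, relay]
Visit store → queue [peer, edge, ingest, mirror, core, node, queue, relay]
Visit peer → queue [edge, ingest, mirror, core, node, queue, relay]
Visit edge → queue [ingest, mirror, core, node, queue, relay]
Visit ingest → queue [mirror, core, node, queue, relay]
Visit mirror → queue [core, node, queue, relay]
Visit core → queue [node, queue, relay]
Visit node → queue [queue, relay]
Visit queue → queue [relay]
Visit relay → queue []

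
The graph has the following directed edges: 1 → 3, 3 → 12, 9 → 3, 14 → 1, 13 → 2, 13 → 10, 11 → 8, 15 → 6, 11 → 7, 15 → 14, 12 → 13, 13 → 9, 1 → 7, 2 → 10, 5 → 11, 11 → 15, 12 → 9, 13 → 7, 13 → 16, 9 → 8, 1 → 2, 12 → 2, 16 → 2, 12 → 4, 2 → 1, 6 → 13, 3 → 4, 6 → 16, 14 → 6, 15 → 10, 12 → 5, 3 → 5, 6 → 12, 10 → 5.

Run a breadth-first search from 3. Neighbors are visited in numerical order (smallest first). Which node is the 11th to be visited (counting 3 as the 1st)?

15

Visit 3; enqueue 4, 5, 12 → queue [4, 5, 12]
Visit 4 → queue [5, 12]
Visit 5; enqueue 11 → queue [12, 11]
Visit 12; enqueue 2, 9, 13 → queue [11, 2, 9, 13]
Visit 11; enqueue 7, 8, 15 → queue [2, 9, 13, 7, 8, 15]
Visit 2; enqueue 1, 10 → queue [9, 13, 7, 8, 15, 1, 10]
Visit 9 → queue [13, 7, 8, 15, 1, 10]
Visit 13; enqueue 16 → queue [7, 8, 15, 1, 10, 16]
Visit 7 → queue [8, 15, 1, 10, 16]
Visit 8 → queue [15, 1, 10, 16]
Visit 15; enqueue 6, 14 → queue [1, 10, 16, 6, 14]
Visit 1 → queue [10, 16, 6, 14]
Visit 10 → queue [16, 6, 14]
Visit 16 → queue [6, 14]
Visit 6 → queue [14]
Visit 14 → queue []

Visit order: 3, 4, 5, 12, 11, 2, 9, 13, 7, 8, 15, 1, 10, 16, 6, 14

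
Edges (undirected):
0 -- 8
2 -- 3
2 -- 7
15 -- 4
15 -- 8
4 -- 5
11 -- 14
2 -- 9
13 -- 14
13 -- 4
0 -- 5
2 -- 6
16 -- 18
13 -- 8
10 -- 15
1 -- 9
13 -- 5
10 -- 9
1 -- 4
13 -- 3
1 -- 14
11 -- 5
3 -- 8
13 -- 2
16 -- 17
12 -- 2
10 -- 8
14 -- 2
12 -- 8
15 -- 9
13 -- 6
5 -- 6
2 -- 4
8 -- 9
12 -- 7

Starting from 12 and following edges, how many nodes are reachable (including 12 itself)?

16

BFS from 12 visits: 12, 2, 7, 8, 3, 4, 6, 9, 13, 14, 0, 10, 15, 1, 5, 11
Reachable nodes: 16 of 19 total.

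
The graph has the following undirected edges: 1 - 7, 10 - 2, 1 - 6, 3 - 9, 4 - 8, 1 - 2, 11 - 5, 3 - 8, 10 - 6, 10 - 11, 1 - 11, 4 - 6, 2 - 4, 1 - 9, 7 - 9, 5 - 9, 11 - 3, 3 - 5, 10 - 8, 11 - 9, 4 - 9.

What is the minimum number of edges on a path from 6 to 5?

3

Level 0: 6
Level 1: 1, 4, 10
Level 2: 2, 7, 8, 9, 11
Level 3: 3, 5
5 first appears at level 3.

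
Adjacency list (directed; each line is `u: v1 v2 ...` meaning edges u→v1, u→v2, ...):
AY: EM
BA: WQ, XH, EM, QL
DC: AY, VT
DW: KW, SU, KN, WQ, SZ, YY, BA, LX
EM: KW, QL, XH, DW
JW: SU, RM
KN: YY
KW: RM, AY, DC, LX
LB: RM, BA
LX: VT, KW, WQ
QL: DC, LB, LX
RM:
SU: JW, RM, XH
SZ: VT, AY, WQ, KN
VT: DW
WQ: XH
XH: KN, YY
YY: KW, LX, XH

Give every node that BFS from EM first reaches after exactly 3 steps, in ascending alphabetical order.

JW, VT

Level 0: EM
Level 1: DW, KW, QL, XH
Level 2: AY, BA, DC, KN, LB, LX, RM, SU, SZ, WQ, YY
Level 3: JW, VT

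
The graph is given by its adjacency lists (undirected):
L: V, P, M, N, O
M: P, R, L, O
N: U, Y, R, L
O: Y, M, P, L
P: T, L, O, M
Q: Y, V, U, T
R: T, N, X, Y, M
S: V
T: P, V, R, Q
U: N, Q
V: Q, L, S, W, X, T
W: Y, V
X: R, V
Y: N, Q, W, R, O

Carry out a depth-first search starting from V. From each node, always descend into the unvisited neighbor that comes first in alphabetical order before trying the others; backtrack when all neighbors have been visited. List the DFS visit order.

Visit V
V → L
L → M
M → O
O → P
P → T
T → Q
Q → U
U → N
N → R
R → X
R → Y
Y → W
V → S

V → L → M → O → P → T → Q → U → N → R → X → Y → W → S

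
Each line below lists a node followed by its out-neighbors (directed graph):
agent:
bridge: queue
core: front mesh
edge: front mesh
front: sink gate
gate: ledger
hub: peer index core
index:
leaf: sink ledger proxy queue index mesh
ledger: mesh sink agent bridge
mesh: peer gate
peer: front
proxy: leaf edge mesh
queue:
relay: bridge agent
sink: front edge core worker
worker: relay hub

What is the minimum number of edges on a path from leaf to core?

2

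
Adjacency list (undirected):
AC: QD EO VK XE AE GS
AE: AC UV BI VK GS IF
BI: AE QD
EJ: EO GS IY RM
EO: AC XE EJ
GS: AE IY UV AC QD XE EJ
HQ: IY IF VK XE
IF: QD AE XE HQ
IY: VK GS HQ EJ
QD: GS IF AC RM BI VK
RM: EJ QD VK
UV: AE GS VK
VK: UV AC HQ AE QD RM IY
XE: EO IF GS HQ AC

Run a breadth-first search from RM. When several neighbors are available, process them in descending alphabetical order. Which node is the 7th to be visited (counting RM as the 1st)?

HQ

Visit RM; enqueue VK, QD, EJ → queue [VK, QD, EJ]
Visit VK; enqueue UV, IY, HQ, AE, AC → queue [QD, EJ, UV, IY, HQ, AE, AC]
Visit QD; enqueue IF, GS, BI → queue [EJ, UV, IY, HQ, AE, AC, IF, GS, BI]
Visit EJ; enqueue EO → queue [UV, IY, HQ, AE, AC, IF, GS, BI, EO]
Visit UV → queue [IY, HQ, AE, AC, IF, GS, BI, EO]
Visit IY → queue [HQ, AE, AC, IF, GS, BI, EO]
Visit HQ; enqueue XE → queue [AE, AC, IF, GS, BI, EO, XE]
Visit AE → queue [AC, IF, GS, BI, EO, XE]
Visit AC → queue [IF, GS, BI, EO, XE]
Visit IF → queue [GS, BI, EO, XE]
Visit GS → queue [BI, EO, XE]
Visit BI → queue [EO, XE]
Visit EO → queue [XE]
Visit XE → queue []

Visit order: RM, VK, QD, EJ, UV, IY, HQ, AE, AC, IF, GS, BI, EO, XE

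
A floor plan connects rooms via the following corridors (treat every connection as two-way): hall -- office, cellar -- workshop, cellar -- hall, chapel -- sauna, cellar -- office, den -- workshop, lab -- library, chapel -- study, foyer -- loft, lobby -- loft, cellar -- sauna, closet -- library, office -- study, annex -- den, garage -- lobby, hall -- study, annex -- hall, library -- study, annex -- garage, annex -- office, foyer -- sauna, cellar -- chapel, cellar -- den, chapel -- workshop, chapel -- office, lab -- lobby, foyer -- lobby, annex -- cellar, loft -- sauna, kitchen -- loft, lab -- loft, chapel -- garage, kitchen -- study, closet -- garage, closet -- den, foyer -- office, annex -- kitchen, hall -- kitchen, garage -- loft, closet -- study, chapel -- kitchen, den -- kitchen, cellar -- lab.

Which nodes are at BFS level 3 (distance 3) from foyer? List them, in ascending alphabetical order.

closet, den, library, workshop

Level 0: foyer
Level 1: lobby, loft, office, sauna
Level 2: annex, cellar, chapel, garage, hall, kitchen, lab, study
Level 3: closet, den, library, workshop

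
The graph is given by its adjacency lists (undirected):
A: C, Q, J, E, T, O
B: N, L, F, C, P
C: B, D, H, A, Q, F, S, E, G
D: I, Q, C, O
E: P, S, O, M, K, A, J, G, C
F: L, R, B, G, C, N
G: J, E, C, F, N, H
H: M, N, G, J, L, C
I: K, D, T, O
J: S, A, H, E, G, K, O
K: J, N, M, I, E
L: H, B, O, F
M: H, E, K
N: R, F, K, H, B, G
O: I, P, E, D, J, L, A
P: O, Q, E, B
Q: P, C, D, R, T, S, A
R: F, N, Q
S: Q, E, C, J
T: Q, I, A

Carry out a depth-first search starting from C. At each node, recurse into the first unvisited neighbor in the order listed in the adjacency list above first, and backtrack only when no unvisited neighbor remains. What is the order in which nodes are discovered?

C → B → N → R → F → L → H → M → E → P → O → I → K → J → S → Q → D → T → A → G

Visit C
C → B
B → N
N → R
R → F
F → L
L → H
H → M
M → E
E → P
P → O
O → I
I → K
K → J
J → S
S → Q
Q → D
Q → T
T → A
J → G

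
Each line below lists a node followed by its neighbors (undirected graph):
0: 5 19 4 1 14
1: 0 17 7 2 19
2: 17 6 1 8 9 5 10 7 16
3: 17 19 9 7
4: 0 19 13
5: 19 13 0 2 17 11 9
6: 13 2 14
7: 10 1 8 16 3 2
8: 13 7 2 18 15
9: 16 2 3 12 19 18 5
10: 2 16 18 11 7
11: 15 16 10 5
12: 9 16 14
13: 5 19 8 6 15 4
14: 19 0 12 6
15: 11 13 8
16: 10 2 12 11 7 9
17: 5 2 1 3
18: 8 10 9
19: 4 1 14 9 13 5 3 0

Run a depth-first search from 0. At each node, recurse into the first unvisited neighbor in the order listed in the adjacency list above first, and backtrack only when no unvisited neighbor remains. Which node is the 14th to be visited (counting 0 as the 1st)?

16

Visit 0
0 → 5
5 → 19
19 → 4
4 → 13
13 → 8
8 → 7
7 → 10
10 → 2
2 → 17
17 → 1
17 → 3
3 → 9
9 → 16
16 → 12
12 → 14
14 → 6
16 → 11
11 → 15
9 → 18

Visit order: 0, 5, 19, 4, 13, 8, 7, 10, 2, 17, 1, 3, 9, 16, 12, 14, 6, 11, 15, 18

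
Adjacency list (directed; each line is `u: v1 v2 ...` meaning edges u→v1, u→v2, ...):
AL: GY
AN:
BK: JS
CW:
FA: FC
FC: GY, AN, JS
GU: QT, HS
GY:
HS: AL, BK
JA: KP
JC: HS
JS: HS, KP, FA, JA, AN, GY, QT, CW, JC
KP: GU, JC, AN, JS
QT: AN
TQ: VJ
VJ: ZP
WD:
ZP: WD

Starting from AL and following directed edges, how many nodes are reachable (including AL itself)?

BFS from AL visits: AL, GY
Reachable nodes: 2 of 18 total.

2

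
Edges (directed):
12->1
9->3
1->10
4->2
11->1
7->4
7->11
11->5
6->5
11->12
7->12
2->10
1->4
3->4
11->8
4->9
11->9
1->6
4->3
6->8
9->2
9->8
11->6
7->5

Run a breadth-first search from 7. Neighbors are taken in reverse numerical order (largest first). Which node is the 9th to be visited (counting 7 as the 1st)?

6

Visit 7; enqueue 12, 11, 5, 4 → queue [12, 11, 5, 4]
Visit 12; enqueue 1 → queue [11, 5, 4, 1]
Visit 11; enqueue 9, 8, 6 → queue [5, 4, 1, 9, 8, 6]
Visit 5 → queue [4, 1, 9, 8, 6]
Visit 4; enqueue 3, 2 → queue [1, 9, 8, 6, 3, 2]
Visit 1; enqueue 10 → queue [9, 8, 6, 3, 2, 10]
Visit 9 → queue [8, 6, 3, 2, 10]
Visit 8 → queue [6, 3, 2, 10]
Visit 6 → queue [3, 2, 10]
Visit 3 → queue [2, 10]
Visit 2 → queue [10]
Visit 10 → queue []

Visit order: 7, 12, 11, 5, 4, 1, 9, 8, 6, 3, 2, 10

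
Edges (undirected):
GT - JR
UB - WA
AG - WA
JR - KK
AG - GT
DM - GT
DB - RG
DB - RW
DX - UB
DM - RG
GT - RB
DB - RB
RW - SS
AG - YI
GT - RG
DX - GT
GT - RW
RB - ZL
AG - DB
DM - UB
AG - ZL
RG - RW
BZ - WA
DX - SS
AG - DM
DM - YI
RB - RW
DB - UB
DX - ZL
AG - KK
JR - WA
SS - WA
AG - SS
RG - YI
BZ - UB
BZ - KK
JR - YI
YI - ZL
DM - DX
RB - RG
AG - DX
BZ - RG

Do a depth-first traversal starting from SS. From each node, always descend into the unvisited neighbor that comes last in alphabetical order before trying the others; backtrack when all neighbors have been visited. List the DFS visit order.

SS → WA → UB → DX → ZL → YI → RG → RW → RB → GT → JR → KK → BZ → AG → DM → DB

Visit SS
SS → WA
WA → UB
UB → DX
DX → ZL
ZL → YI
YI → RG
RG → RW
RW → RB
RB → GT
GT → JR
JR → KK
KK → BZ
KK → AG
AG → DM
AG → DB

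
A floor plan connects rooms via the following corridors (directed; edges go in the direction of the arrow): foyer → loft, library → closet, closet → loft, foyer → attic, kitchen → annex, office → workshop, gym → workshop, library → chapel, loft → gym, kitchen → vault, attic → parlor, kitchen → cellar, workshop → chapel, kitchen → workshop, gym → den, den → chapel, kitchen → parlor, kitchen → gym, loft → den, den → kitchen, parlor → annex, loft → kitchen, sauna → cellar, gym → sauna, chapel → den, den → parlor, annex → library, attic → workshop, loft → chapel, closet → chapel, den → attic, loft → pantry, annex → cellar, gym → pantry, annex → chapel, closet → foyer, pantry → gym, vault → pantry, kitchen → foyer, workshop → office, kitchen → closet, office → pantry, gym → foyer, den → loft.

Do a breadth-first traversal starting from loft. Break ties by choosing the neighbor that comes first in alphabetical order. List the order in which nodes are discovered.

loft, chapel, den, gym, kitchen, pantry, attic, parlor, foyer, sauna, workshop, annex, cellar, closet, vault, office, library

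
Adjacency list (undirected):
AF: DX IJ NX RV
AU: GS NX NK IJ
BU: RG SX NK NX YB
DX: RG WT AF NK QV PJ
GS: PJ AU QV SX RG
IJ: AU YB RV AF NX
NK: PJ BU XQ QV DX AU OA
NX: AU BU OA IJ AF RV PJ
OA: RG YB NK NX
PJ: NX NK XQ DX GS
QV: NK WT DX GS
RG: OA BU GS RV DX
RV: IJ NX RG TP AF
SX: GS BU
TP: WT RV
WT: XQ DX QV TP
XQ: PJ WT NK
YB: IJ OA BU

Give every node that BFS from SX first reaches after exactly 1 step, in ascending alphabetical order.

Level 0: SX
Level 1: BU, GS
Level 2: AU, NK, NX, PJ, QV, RG, YB
Level 3: AF, DX, IJ, OA, RV, WT, XQ
Level 4: TP

BU, GS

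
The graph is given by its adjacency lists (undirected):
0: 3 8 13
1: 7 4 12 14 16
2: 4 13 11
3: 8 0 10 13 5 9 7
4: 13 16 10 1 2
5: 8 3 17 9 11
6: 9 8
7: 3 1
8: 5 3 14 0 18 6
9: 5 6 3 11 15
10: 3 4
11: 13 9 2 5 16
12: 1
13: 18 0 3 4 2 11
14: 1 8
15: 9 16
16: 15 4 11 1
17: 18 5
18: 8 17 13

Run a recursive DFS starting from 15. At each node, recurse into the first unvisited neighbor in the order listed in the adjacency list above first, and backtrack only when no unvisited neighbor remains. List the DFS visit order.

15 9 5 8 3 0 13 18 17 4 16 11 2 1 7 12 14 10 6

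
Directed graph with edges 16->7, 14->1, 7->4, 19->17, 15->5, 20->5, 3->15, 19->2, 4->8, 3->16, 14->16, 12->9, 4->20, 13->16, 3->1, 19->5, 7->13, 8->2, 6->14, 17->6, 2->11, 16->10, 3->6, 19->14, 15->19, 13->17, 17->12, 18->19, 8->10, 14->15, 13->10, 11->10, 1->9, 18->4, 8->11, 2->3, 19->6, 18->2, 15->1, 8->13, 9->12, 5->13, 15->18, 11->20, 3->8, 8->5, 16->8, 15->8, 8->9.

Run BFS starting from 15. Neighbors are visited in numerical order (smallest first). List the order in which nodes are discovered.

15 → 1 → 5 → 8 → 18 → 19 → 9 → 13 → 2 → 10 → 11 → 4 → 6 → 14 → 17 → 12 → 16 → 3 → 20 → 7

Visit 15; enqueue 1, 5, 8, 18, 19 → queue [1, 5, 8, 18, 19]
Visit 1; enqueue 9 → queue [5, 8, 18, 19, 9]
Visit 5; enqueue 13 → queue [8, 18, 19, 9, 13]
Visit 8; enqueue 2, 10, 11 → queue [18, 19, 9, 13, 2, 10, 11]
Visit 18; enqueue 4 → queue [19, 9, 13, 2, 10, 11, 4]
Visit 19; enqueue 6, 14, 17 → queue [9, 13, 2, 10, 11, 4, 6, 14, 17]
Visit 9; enqueue 12 → queue [13, 2, 10, 11, 4, 6, 14, 17, 12]
Visit 13; enqueue 16 → queue [2, 10, 11, 4, 6, 14, 17, 12, 16]
Visit 2; enqueue 3 → queue [10, 11, 4, 6, 14, 17, 12, 16, 3]
Visit 10 → queue [11, 4, 6, 14, 17, 12, 16, 3]
Visit 11; enqueue 20 → queue [4, 6, 14, 17, 12, 16, 3, 20]
Visit 4 → queue [6, 14, 17, 12, 16, 3, 20]
Visit 6 → queue [14, 17, 12, 16, 3, 20]
Visit 14 → queue [17, 12, 16, 3, 20]
Visit 17 → queue [12, 16, 3, 20]
Visit 12 → queue [16, 3, 20]
Visit 16; enqueue 7 → queue [3, 20, 7]
Visit 3 → queue [20, 7]
Visit 20 → queue [7]
Visit 7 → queue []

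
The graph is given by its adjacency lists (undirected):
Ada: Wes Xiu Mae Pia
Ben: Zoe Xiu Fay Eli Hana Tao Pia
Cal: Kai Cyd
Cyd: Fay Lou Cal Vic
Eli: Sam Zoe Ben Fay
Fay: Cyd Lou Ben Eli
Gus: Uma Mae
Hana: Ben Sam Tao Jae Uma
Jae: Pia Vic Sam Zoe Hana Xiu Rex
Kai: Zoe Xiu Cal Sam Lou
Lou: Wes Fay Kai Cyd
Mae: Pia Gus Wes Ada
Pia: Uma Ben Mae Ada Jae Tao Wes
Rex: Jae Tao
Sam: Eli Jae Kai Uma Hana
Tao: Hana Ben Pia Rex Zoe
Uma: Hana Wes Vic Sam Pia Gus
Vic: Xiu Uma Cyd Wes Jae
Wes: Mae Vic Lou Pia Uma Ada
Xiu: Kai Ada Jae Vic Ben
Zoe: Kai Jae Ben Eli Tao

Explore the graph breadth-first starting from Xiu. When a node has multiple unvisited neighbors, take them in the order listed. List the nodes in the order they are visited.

Xiu -> Kai -> Ada -> Jae -> Vic -> Ben -> Zoe -> Cal -> Sam -> Lou -> Wes -> Mae -> Pia -> Hana -> Rex -> Uma -> Cyd -> Fay -> Eli -> Tao -> Gus

Visit Xiu; enqueue Kai, Ada, Jae, Vic, Ben → queue [Kai, Ada, Jae, Vic, Ben]
Visit Kai; enqueue Zoe, Cal, Sam, Lou → queue [Ada, Jae, Vic, Ben, Zoe, Cal, Sam, Lou]
Visit Ada; enqueue Wes, Mae, Pia → queue [Jae, Vic, Ben, Zoe, Cal, Sam, Lou, Wes, Mae, Pia]
Visit Jae; enqueue Hana, Rex → queue [Vic, Ben, Zoe, Cal, Sam, Lou, Wes, Mae, Pia, Hana, Rex]
Visit Vic; enqueue Uma, Cyd → queue [Ben, Zoe, Cal, Sam, Lou, Wes, Mae, Pia, Hana, Rex, Uma, Cyd]
Visit Ben; enqueue Fay, Eli, Tao → queue [Zoe, Cal, Sam, Lou, Wes, Mae, Pia, Hana, Rex, Uma, Cyd, Fay, Eli, Tao]
Visit Zoe → queue [Cal, Sam, Lou, Wes, Mae, Pia, Hana, Rex, Uma, Cyd, Fay, Eli, Tao]
Visit Cal → queue [Sam, Lou, Wes, Mae, Pia, Hana, Rex, Uma, Cyd, Fay, Eli, Tao]
Visit Sam → queue [Lou, Wes, Mae, Pia, Hana, Rex, Uma, Cyd, Fay, Eli, Tao]
Visit Lou → queue [Wes, Mae, Pia, Hana, Rex, Uma, Cyd, Fay, Eli, Tao]
Visit Wes → queue [Mae, Pia, Hana, Rex, Uma, Cyd, Fay, Eli, Tao]
Visit Mae; enqueue Gus → queue [Pia, Hana, Rex, Uma, Cyd, Fay, Eli, Tao, Gus]
Visit Pia → queue [Hana, Rex, Uma, Cyd, Fay, Eli, Tao, Gus]
Visit Hana → queue [Rex, Uma, Cyd, Fay, Eli, Tao, Gus]
Visit Rex → queue [Uma, Cyd, Fay, Eli, Tao, Gus]
Visit Uma → queue [Cyd, Fay, Eli, Tao, Gus]
Visit Cyd → queue [Fay, Eli, Tao, Gus]
Visit Fay → queue [Eli, Tao, Gus]
Visit Eli → queue [Tao, Gus]
Visit Tao → queue [Gus]
Visit Gus → queue []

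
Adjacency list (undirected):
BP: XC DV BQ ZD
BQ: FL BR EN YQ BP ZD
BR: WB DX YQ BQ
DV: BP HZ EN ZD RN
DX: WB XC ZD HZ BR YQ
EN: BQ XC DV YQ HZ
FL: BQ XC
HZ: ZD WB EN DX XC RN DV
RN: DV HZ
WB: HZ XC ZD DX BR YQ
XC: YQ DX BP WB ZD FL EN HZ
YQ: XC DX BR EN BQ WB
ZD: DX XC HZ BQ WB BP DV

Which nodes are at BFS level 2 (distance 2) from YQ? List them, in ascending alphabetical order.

BP, DV, FL, HZ, ZD

Level 0: YQ
Level 1: BQ, BR, DX, EN, WB, XC
Level 2: BP, DV, FL, HZ, ZD
Level 3: RN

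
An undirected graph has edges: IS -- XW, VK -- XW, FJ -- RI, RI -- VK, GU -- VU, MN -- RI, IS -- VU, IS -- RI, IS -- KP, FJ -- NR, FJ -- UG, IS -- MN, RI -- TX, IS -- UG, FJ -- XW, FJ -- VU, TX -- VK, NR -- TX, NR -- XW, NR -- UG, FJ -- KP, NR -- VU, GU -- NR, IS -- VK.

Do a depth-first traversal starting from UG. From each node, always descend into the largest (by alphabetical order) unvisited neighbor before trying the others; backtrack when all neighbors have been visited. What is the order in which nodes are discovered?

Visit UG
UG → NR
NR → XW
XW → VK
VK → TX
TX → RI
RI → MN
MN → IS
IS → VU
VU → GU
VU → FJ
FJ → KP

UG, NR, XW, VK, TX, RI, MN, IS, VU, GU, FJ, KP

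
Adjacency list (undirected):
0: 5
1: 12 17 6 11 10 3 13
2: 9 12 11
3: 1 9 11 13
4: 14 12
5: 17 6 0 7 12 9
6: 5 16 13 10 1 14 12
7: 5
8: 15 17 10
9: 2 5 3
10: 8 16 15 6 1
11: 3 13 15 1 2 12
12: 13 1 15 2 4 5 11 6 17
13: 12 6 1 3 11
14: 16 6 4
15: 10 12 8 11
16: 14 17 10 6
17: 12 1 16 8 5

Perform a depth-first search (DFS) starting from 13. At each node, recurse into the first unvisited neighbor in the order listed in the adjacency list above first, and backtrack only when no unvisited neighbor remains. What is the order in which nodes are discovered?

13 -> 12 -> 1 -> 17 -> 16 -> 14 -> 6 -> 5 -> 0 -> 7 -> 9 -> 2 -> 11 -> 3 -> 15 -> 10 -> 8 -> 4

Visit 13
13 → 12
12 → 1
1 → 17
17 → 16
16 → 14
14 → 6
6 → 5
5 → 0
5 → 7
5 → 9
9 → 2
2 → 11
11 → 3
11 → 15
15 → 10
10 → 8
14 → 4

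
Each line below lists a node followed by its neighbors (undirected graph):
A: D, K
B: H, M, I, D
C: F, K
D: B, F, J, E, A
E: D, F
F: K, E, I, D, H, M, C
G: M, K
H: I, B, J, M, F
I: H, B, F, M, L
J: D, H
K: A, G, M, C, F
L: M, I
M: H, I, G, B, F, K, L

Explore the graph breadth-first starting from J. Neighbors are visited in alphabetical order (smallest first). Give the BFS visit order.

Visit J; enqueue D, H → queue [D, H]
Visit D; enqueue A, B, E, F → queue [H, A, B, E, F]
Visit H; enqueue I, M → queue [A, B, E, F, I, M]
Visit A; enqueue K → queue [B, E, F, I, M, K]
Visit B → queue [E, F, I, M, K]
Visit E → queue [F, I, M, K]
Visit F; enqueue C → queue [I, M, K, C]
Visit I; enqueue L → queue [M, K, C, L]
Visit M; enqueue G → queue [K, C, L, G]
Visit K → queue [C, L, G]
Visit C → queue [L, G]
Visit L → queue [G]
Visit G → queue []

J → D → H → A → B → E → F → I → M → K → C → L → G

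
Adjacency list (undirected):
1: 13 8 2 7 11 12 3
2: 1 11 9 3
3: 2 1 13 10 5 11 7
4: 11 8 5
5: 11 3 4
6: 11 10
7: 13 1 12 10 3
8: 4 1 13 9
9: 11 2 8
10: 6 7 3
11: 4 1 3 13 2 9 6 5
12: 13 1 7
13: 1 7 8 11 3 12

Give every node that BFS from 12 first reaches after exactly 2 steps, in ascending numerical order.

Level 0: 12
Level 1: 1, 7, 13
Level 2: 2, 3, 8, 10, 11
Level 3: 4, 5, 6, 9

2, 3, 8, 10, 11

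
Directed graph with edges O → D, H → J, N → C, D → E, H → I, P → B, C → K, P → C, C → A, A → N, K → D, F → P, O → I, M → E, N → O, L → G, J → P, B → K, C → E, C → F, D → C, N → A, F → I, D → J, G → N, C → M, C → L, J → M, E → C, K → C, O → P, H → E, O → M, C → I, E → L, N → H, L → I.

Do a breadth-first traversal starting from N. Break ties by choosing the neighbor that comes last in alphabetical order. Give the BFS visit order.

N O H C A P M I D J E L K F B G

Visit N; enqueue O, H, C, A → queue [O, H, C, A]
Visit O; enqueue P, M, I, D → queue [H, C, A, P, M, I, D]
Visit H; enqueue J, E → queue [C, A, P, M, I, D, J, E]
Visit C; enqueue L, K, F → queue [A, P, M, I, D, J, E, L, K, F]
Visit A → queue [P, M, I, D, J, E, L, K, F]
Visit P; enqueue B → queue [M, I, D, J, E, L, K, F, B]
Visit M → queue [I, D, J, E, L, K, F, B]
Visit I → queue [D, J, E, L, K, F, B]
Visit D → queue [J, E, L, K, F, B]
Visit J → queue [E, L, K, F, B]
Visit E → queue [L, K, F, B]
Visit L; enqueue G → queue [K, F, B, G]
Visit K → queue [F, B, G]
Visit F → queue [B, G]
Visit B → queue [G]
Visit G → queue []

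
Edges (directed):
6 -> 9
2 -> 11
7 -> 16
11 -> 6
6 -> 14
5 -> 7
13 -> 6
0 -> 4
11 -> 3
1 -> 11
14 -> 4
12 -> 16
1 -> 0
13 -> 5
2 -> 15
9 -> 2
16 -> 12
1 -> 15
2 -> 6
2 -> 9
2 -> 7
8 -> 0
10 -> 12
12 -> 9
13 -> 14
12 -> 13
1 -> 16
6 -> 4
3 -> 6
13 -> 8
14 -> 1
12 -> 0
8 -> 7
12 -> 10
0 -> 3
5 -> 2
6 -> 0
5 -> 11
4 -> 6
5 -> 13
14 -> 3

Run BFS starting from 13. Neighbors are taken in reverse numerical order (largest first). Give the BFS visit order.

Visit 13; enqueue 14, 8, 6, 5 → queue [14, 8, 6, 5]
Visit 14; enqueue 4, 3, 1 → queue [8, 6, 5, 4, 3, 1]
Visit 8; enqueue 7, 0 → queue [6, 5, 4, 3, 1, 7, 0]
Visit 6; enqueue 9 → queue [5, 4, 3, 1, 7, 0, 9]
Visit 5; enqueue 11, 2 → queue [4, 3, 1, 7, 0, 9, 11, 2]
Visit 4 → queue [3, 1, 7, 0, 9, 11, 2]
Visit 3 → queue [1, 7, 0, 9, 11, 2]
Visit 1; enqueue 16, 15 → queue [7, 0, 9, 11, 2, 16, 15]
Visit 7 → queue [0, 9, 11, 2, 16, 15]
Visit 0 → queue [9, 11, 2, 16, 15]
Visit 9 → queue [11, 2, 16, 15]
Visit 11 → queue [2, 16, 15]
Visit 2 → queue [16, 15]
Visit 16; enqueue 12 → queue [15, 12]
Visit 15 → queue [12]
Visit 12; enqueue 10 → queue [10]
Visit 10 → queue []

13, 14, 8, 6, 5, 4, 3, 1, 7, 0, 9, 11, 2, 16, 15, 12, 10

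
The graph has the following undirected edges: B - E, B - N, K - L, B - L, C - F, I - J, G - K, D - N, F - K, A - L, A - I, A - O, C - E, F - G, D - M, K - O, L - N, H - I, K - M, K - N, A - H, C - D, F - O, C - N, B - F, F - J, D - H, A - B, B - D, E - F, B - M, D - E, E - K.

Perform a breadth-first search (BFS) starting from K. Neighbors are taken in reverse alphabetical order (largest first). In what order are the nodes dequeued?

K O N M L G F E A D C B J I H

Visit K; enqueue O, N, M, L, G, F, E → queue [O, N, M, L, G, F, E]
Visit O; enqueue A → queue [N, M, L, G, F, E, A]
Visit N; enqueue D, C, B → queue [M, L, G, F, E, A, D, C, B]
Visit M → queue [L, G, F, E, A, D, C, B]
Visit L → queue [G, F, E, A, D, C, B]
Visit G → queue [F, E, A, D, C, B]
Visit F; enqueue J → queue [E, A, D, C, B, J]
Visit E → queue [A, D, C, B, J]
Visit A; enqueue I, H → queue [D, C, B, J, I, H]
Visit D → queue [C, B, J, I, H]
Visit C → queue [B, J, I, H]
Visit B → queue [J, I, H]
Visit J → queue [I, H]
Visit I → queue [H]
Visit H → queue []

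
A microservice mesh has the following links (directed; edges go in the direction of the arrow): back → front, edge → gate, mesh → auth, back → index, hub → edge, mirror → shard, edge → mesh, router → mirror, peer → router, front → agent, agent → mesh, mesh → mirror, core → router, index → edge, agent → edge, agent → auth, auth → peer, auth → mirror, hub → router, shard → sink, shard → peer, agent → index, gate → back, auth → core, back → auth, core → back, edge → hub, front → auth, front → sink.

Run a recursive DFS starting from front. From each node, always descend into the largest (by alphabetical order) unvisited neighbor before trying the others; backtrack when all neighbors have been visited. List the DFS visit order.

Visit front
front → sink
front → auth
auth → peer
peer → router
router → mirror
mirror → shard
auth → core
core → back
back → index
index → edge
edge → mesh
edge → hub
edge → gate
front → agent

front sink auth peer router mirror shard core back index edge mesh hub gate agent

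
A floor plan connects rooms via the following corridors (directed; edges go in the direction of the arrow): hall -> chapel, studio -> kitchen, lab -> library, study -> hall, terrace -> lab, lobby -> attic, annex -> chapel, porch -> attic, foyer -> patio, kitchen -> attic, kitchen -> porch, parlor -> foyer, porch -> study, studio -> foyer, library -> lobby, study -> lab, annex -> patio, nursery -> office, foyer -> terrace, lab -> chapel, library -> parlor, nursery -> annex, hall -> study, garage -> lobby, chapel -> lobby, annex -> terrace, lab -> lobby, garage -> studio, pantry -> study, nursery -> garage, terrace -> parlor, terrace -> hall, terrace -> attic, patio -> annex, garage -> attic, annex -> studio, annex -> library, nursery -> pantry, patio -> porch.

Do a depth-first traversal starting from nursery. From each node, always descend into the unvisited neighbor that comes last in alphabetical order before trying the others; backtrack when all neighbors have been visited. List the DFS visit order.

Visit nursery
nursery → pantry
pantry → study
study → lab
lab → lobby
lobby → attic
lab → library
library → parlor
parlor → foyer
foyer → terrace
terrace → hall
hall → chapel
foyer → patio
patio → porch
patio → annex
annex → studio
studio → kitchen
nursery → office
nursery → garage

nursery pantry study lab lobby attic library parlor foyer terrace hall chapel patio porch annex studio kitchen office garage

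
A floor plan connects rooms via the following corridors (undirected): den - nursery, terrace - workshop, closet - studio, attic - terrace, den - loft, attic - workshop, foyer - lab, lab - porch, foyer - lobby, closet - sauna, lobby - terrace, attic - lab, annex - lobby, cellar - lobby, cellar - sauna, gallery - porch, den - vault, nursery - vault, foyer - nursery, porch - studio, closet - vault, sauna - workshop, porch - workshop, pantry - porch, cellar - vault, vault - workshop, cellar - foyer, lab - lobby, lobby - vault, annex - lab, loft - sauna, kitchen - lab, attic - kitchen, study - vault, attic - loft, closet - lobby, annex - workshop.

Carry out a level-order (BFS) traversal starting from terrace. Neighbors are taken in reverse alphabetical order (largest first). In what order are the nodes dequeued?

terrace, workshop, lobby, attic, vault, sauna, porch, annex, lab, foyer, closet, cellar, loft, kitchen, study, nursery, den, studio, pantry, gallery

Visit terrace; enqueue workshop, lobby, attic → queue [workshop, lobby, attic]
Visit workshop; enqueue vault, sauna, porch, annex → queue [lobby, attic, vault, sauna, porch, annex]
Visit lobby; enqueue lab, foyer, closet, cellar → queue [attic, vault, sauna, porch, annex, lab, foyer, closet, cellar]
Visit attic; enqueue loft, kitchen → queue [vault, sauna, porch, annex, lab, foyer, closet, cellar, loft, kitchen]
Visit vault; enqueue study, nursery, den → queue [sauna, porch, annex, lab, foyer, closet, cellar, loft, kitchen, study, nursery, den]
Visit sauna → queue [porch, annex, lab, foyer, closet, cellar, loft, kitchen, study, nursery, den]
Visit porch; enqueue studio, pantry, gallery → queue [annex, lab, foyer, closet, cellar, loft, kitchen, study, nursery, den, studio, pantry, gallery]
Visit annex → queue [lab, foyer, closet, cellar, loft, kitchen, study, nursery, den, studio, pantry, gallery]
Visit lab → queue [foyer, closet, cellar, loft, kitchen, study, nursery, den, studio, pantry, gallery]
Visit foyer → queue [closet, cellar, loft, kitchen, study, nursery, den, studio, pantry, gallery]
Visit closet → queue [cellar, loft, kitchen, study, nursery, den, studio, pantry, gallery]
Visit cellar → queue [loft, kitchen, study, nursery, den, studio, pantry, gallery]
Visit loft → queue [kitchen, study, nursery, den, studio, pantry, gallery]
Visit kitchen → queue [study, nursery, den, studio, pantry, gallery]
Visit study → queue [nursery, den, studio, pantry, gallery]
Visit nursery → queue [den, studio, pantry, gallery]
Visit den → queue [studio, pantry, gallery]
Visit studio → queue [pantry, gallery]
Visit pantry → queue [gallery]
Visit gallery → queue []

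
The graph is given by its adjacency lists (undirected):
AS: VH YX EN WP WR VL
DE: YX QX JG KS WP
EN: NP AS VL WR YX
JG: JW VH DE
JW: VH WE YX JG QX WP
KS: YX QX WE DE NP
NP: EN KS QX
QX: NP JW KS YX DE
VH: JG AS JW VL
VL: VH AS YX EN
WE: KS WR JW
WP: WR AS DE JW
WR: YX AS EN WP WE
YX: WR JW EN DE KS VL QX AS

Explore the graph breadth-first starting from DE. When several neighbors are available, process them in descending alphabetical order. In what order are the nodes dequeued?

DE → YX → WP → QX → KS → JG → WR → VL → JW → EN → AS → NP → WE → VH

Visit DE; enqueue YX, WP, QX, KS, JG → queue [YX, WP, QX, KS, JG]
Visit YX; enqueue WR, VL, JW, EN, AS → queue [WP, QX, KS, JG, WR, VL, JW, EN, AS]
Visit WP → queue [QX, KS, JG, WR, VL, JW, EN, AS]
Visit QX; enqueue NP → queue [KS, JG, WR, VL, JW, EN, AS, NP]
Visit KS; enqueue WE → queue [JG, WR, VL, JW, EN, AS, NP, WE]
Visit JG; enqueue VH → queue [WR, VL, JW, EN, AS, NP, WE, VH]
Visit WR → queue [VL, JW, EN, AS, NP, WE, VH]
Visit VL → queue [JW, EN, AS, NP, WE, VH]
Visit JW → queue [EN, AS, NP, WE, VH]
Visit EN → queue [AS, NP, WE, VH]
Visit AS → queue [NP, WE, VH]
Visit NP → queue [WE, VH]
Visit WE → queue [VH]
Visit VH → queue []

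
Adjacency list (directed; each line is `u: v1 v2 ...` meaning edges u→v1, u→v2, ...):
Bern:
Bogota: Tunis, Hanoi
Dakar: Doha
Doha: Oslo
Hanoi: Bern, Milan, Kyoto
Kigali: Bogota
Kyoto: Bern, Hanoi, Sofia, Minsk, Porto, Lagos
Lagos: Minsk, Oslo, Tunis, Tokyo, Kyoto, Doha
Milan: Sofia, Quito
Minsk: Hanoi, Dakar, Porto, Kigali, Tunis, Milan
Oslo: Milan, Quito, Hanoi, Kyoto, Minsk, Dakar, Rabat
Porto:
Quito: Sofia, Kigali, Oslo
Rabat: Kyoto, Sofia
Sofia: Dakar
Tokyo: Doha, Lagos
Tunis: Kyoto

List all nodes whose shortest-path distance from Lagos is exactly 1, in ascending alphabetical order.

Level 0: Lagos
Level 1: Doha, Kyoto, Minsk, Oslo, Tokyo, Tunis
Level 2: Bern, Dakar, Hanoi, Kigali, Milan, Porto, Quito, Rabat, Sofia
Level 3: Bogota

Doha, Kyoto, Minsk, Oslo, Tokyo, Tunis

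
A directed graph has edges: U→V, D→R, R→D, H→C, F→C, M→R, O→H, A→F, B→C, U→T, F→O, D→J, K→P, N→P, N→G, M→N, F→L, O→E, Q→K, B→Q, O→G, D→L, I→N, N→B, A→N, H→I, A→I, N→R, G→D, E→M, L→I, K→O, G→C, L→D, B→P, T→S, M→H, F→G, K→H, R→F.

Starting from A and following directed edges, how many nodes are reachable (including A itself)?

18

BFS from A visits: A, F, I, N, C, G, L, O, B, P, R, D, E, H, Q, J, M, K
Reachable nodes: 18 of 22 total.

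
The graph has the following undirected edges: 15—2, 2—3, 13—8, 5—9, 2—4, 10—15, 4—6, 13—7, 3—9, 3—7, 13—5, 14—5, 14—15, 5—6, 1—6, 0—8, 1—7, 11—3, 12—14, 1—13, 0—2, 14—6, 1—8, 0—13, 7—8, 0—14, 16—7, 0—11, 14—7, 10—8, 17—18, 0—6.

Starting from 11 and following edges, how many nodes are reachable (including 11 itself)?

17

BFS from 11 visits: 11, 3, 0, 9, 7, 2, 14, 13, 8, 6, 5, 16, 1, 15, 4, 12, 10
Reachable nodes: 17 of 19 total.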